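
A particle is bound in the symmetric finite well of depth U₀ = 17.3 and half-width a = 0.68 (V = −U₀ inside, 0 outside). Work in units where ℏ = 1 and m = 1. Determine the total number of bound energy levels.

N = 3

The dimensionless depth is z₀ = a√(2mU₀)/ℏ = 0.68 × √(34.60) = 4.000.
A new bound state (alternating even/odd) appears each time z₀ passes a multiple of π/2, so N = ⌊2z₀/π⌋ + 1 = ⌊2.546⌋ + 1 = 3.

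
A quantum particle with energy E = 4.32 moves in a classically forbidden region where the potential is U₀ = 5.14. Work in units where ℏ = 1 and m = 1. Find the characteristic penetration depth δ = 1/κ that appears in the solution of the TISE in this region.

Since E < U₀ the TISE in this region is ψ'' = κ²ψ with κ = √(2m(U₀ − E))/ℏ.
κ = √(2 × 1 × 0.82) = 1.281. The penetration depth is δ = 1/κ = 0.781.

δ = 0.781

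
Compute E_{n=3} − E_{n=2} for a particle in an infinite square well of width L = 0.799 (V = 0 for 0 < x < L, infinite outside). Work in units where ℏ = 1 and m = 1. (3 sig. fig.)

E_n = n²π²ℏ²/(2mL²), so ΔE = (3² − 2²) π²ℏ²/(2mL²).
ΔE = 5 × π² / (2 × 1 × 0.799²) = 38.65.

ΔE = 38.6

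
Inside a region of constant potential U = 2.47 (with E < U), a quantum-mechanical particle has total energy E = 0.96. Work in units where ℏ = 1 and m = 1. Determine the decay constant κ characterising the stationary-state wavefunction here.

Since E < U the TISE in this region is ψ'' = κ²ψ with κ = √(2m(U − E))/ℏ.
κ = √(2 × 1 × 1.51) = 1.738.

κ = 1.74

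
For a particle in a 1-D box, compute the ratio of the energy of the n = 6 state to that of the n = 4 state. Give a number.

2.25

Since E_n ∝ n², the ratio is (6/4)² = 2.25.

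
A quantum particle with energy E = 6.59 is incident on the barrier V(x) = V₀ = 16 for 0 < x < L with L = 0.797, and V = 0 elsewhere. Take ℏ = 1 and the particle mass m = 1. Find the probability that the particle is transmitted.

Since E < V₀ the interior solution is evanescent with decay constant κ = √(2m(V₀ − E))/ℏ = 4.338.
κL = 3.458, sinh(κL) = 15.85.
The exact tunnelling result is T⁻¹ = 1 + V₀² sinh²(κL) / [4E(V₀ − E)] = 260.4, so T = 0.00384.

T = 0.00384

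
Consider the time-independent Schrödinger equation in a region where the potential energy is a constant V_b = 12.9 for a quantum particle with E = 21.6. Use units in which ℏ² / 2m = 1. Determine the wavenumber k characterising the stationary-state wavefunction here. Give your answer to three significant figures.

With E > V_b the solution is oscillatory, ψ ∝ e^{±ikx} with k = √(2m(E − V_b))/ℏ.
k = √(2 × 0.5 × 8.7) = 2.950.

k = 2.95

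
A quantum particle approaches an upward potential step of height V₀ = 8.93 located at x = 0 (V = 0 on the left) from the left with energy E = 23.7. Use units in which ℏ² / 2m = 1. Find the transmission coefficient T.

T = 0.986

On each side the TISE gives plane waves with k = √(2m(E − V))/ℏ: k₁ = √(2·½·23.7) = 4.868, k₂ = √(2·½·14.77) = 3.843.
Continuity of ψ and ψ′ at the step yields the reflection amplitude r = (k₁ − k₂)/(k₁ + k₂) = 0.1177; thus R = |r|² = 0.01385, T = 0.9862.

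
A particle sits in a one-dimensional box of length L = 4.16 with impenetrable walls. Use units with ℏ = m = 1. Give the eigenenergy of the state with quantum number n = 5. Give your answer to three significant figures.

E = 7.13

Requiring ψ(0) = ψ(L) = 0 quantises k = nπ/L, hence E_n = ℏ²k²/2m = n²π²ℏ²/(2mL²).
E_5 = 5² × π² / (2 × 1 × 4.16²) = 7.129.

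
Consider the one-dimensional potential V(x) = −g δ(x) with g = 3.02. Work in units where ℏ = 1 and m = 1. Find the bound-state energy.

For x ≠ 0 the bound state is ψ ∝ e^{−κ|x|}; integrating the TISE across the delta gives the cusp condition 2κ = 2mg/ℏ², so κ = 3.020.
Then E = −ℏ²κ²/(2m) = −mg²/(2ℏ²) = -4.560.

E = -4.56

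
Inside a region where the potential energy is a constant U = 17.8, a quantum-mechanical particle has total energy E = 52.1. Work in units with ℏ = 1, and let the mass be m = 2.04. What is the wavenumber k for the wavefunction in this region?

k = 11.8

With E > U the solution is oscillatory, ψ ∝ e^{±ikx} with k = √(2m(E − U))/ℏ.
k = √(2 × 2.04 × 34.3) = 11.83.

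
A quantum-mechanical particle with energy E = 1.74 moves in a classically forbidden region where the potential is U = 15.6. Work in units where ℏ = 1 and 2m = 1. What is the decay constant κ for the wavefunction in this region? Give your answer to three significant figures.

Since E < U the TISE in this region is ψ'' = κ²ψ with κ = √(2m(U − E))/ℏ.
κ = √(2 × 0.5 × 13.86) = 3.723.

κ = 3.72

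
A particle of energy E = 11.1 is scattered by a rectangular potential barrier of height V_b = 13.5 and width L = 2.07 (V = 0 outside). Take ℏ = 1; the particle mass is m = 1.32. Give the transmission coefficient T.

T = 0.0000697

E < V_b: inside the barrier ψ ∝ e^{±κx} with κ = √(2m(V_b − E))/ℏ = 2.517.
κL = 5.210, sinh(κL) = 91.59.
The exact tunnelling result is T⁻¹ = 1 + V_b² sinh²(κL) / [4E(V_b − E)] = 14350, so T = 0.0000697.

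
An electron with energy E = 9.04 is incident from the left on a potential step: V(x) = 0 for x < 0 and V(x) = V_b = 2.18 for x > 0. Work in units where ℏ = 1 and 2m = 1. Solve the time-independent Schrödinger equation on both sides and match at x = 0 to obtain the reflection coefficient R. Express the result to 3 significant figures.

R = 0.00474

On each side the TISE gives plane waves with k = √(2m(E − V))/ℏ: k₁ = √(2·½·9.04) = 3.007, k₂ = √(2·½·6.86) = 2.619.
Continuity of ψ and ψ′ at the step yields the reflection amplitude r = (k₁ − k₂)/(k₁ + k₂) = 0.06888; thus R = |r|² = 0.004744, T = 0.9953.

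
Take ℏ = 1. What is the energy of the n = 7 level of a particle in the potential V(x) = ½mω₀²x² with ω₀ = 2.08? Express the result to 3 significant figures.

E = 15.6

Using E_n = (n + ½)ℏω₀: E_7 = 7.5 × 2.08 = 15.60.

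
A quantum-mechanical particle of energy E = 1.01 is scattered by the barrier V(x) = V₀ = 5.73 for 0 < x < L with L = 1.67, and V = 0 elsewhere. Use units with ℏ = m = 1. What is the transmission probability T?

E < V₀: inside the barrier ψ ∝ e^{±κx} with κ = √(2m(V₀ − E))/ℏ = 3.072.
κL = 5.131, sinh(κL) = 84.59.
The exact tunnelling result is T⁻¹ = 1 + V₀² sinh²(κL) / [4E(V₀ − E)] = 12320, so T = 0.0000812.

T = 0.0000812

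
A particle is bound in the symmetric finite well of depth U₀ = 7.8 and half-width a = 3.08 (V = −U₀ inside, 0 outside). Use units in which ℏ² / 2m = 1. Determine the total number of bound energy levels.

N = 6

Define the well-strength parameter z₀ = (a/ℏ)√(2mU₀) = 3.08 × √(2·0.5·7.8) = 8.602.
The even/odd transcendental equations gain one root per π/2 in z₀, giving N = 1 + ⌊2z₀/π⌋ = 1 + ⌊5.476⌋ = 6.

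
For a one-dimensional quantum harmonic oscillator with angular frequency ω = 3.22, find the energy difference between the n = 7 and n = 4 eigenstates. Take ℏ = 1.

ΔE = 9.66

E_n = ℏω(n + ½), so ΔE = (7 − 4) ℏω = 3 × 3.22 = 9.660.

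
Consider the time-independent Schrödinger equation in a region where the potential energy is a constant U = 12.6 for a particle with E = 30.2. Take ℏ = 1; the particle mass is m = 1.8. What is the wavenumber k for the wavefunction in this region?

With E > U the solution is oscillatory, ψ ∝ e^{±ikx} with k = √(2m(E − U))/ℏ.
k = √(2 × 1.8 × 17.6) = 7.960.

k = 7.96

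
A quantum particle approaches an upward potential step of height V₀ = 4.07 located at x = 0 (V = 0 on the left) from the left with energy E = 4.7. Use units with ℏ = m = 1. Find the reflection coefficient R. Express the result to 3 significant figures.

R = 0.215

On each side the TISE gives plane waves with k = √(2m(E − V))/ℏ: k₁ = √(2·1·4.7) = 3.066, k₂ = √(2·1·0.63) = 1.122.
Matching ψ and ψ′ at x = 0 gives r = (k₁ − k₂)/(k₁ + k₂), so R = r² = 0.2153 and T = 1 − R = 0.7847.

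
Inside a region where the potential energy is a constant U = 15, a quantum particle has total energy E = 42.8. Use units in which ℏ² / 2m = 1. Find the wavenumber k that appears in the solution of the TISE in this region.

With E > U the solution is oscillatory, ψ ∝ e^{±ikx} with k = √(2m(E − U))/ℏ.
k = √(2 × 0.5 × 27.8) = 5.273.

k = 5.27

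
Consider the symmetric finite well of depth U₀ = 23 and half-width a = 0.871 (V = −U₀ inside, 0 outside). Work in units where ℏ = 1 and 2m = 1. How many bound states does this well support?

N = 3

The dimensionless depth is z₀ = a√(2mU₀)/ℏ = 0.871 × √(23.00) = 4.177.
The even/odd transcendental equations gain one root per π/2 in z₀, giving N = 1 + ⌊2z₀/π⌋ = 1 + ⌊2.659⌋ = 3.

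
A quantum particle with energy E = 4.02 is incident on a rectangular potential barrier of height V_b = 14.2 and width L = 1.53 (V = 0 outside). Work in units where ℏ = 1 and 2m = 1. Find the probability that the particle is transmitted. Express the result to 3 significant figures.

E < V_b: inside the barrier ψ ∝ e^{±κx} with κ = √(2m(V_b − E))/ℏ = 3.191.
κL = 4.882, sinh(κL) = 65.92.
Matching ψ, ψ′ at both faces gives T = [1 + V_b² sinh²(κL) / (4E(V_b − E))]⁻¹ = 1/5354 = 0.000187.

T = 0.000187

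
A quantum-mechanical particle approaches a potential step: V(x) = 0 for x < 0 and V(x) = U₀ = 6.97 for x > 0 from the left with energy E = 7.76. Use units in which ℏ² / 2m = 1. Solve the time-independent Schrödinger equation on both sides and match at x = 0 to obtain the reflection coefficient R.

R = 0.266

On each side the TISE gives plane waves with k = √(2m(E − V))/ℏ: k₁ = √(2·½·7.76) = 2.786, k₂ = √(2·½·0.79) = 0.8888.
Matching ψ and ψ′ at x = 0 gives r = (k₁ − k₂)/(k₁ + k₂), so R = r² = 0.2665 and T = 1 − R = 0.7335.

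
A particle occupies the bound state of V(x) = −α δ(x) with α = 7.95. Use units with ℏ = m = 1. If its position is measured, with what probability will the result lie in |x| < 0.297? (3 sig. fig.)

P = 0.991

The normalised bound state is ψ = √κ e^{−κ|x|} with κ = mα/ℏ² = 7.950.
P(|x| < d) = ∫_{−d}^{d} κ e^{−2κ|x|} dx = 1 − e^{−2κd} = 1 − e^{−4.722} = 0.9911.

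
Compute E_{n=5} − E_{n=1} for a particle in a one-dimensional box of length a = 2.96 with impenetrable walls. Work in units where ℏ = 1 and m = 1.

ΔE = 13.5

E_n = n²π²ℏ²/(2ma²), so ΔE = (5² − 1²) π²ℏ²/(2ma²).
ΔE = 24 × π² / (2 × 1 × 2.96²) = 13.52.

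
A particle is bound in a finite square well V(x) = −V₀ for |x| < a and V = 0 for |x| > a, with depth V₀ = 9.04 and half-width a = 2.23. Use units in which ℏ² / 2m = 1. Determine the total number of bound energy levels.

N = 5

The dimensionless depth is z₀ = a√(2mV₀)/ℏ = 2.23 × √(9.040) = 6.705.
A new bound state (alternating even/odd) appears each time z₀ passes a multiple of π/2, so N = ⌊2z₀/π⌋ + 1 = ⌊4.268⌋ + 1 = 5.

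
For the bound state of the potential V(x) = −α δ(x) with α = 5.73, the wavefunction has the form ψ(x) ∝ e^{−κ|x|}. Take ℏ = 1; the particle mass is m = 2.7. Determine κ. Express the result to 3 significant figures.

Integrate −(ℏ²/2m)ψ'' − αδ(x)ψ = Eψ from −ε to +ε: the ψ'' term gives ψ'(0⁺) − ψ'(0⁻) and the δ term gives −(2mα/ℏ²)ψ(0).
With ψ ∝ e^{−κ|x|} this yields −2κ = −2mα/ℏ², so κ = mα/ℏ² = 15.47.

κ = 15.5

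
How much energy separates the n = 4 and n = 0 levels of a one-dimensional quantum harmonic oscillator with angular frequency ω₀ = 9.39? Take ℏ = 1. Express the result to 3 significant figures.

E_n = ℏω₀(n + ½), so ΔE = (4 − 0) ℏω₀ = 4 × 9.39 = 37.56.

ΔE = 37.6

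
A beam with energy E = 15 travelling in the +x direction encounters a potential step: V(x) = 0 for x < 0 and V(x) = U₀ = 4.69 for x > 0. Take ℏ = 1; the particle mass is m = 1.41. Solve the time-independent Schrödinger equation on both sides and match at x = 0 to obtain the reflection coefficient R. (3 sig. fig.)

On each side the TISE gives plane waves with k = √(2m(E − V))/ℏ: k₁ = √(2·1.41·15) = 6.504, k₂ = √(2·1.41·10.31) = 5.392.
Continuity of ψ and ψ′ at the step yields the reflection amplitude r = (k₁ − k₂)/(k₁ + k₂) = 0.09346; thus R = |r|² = 0.008735, T = 0.9913.

R = 0.00873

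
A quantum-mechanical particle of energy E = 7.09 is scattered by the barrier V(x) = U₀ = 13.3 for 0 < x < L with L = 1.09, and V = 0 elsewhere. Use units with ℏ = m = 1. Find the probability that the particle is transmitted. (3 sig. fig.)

T = 0.00183

E < U₀: inside the barrier ψ ∝ e^{±κx} with κ = √(2m(U₀ − E))/ℏ = 3.524.
κL = 3.841, sinh(κL) = 23.28.
The exact tunnelling result is T⁻¹ = 1 + U₀² sinh²(κL) / [4E(U₀ − E)] = 545.5, so T = 0.00183.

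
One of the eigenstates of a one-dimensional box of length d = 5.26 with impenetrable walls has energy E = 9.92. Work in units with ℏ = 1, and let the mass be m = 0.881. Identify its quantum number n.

From E_n = n²π²ℏ²/(2md²) invert to n = √(2md²E)/(πℏ).
n = (5.26/π) × √(2 × 0.881 × 9.92) = 7.000 → n = 7.

n = 7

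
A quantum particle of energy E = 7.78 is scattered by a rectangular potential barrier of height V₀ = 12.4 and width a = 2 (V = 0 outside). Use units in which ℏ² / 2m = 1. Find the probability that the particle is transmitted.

T = 0.000690

Since E < V₀ the interior solution is evanescent with decay constant κ = √(2m(V₀ − E))/ℏ = 2.149.
κa = 4.299, sinh(κa) = 36.80.
Matching ψ, ψ′ at both faces gives T = [1 + V₀² sinh²(κa) / (4E(V₀ − E))]⁻¹ = 1/1449 = 0.000690.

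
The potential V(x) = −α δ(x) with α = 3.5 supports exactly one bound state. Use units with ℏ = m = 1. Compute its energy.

The bound state is ψ(x) = √κ e^{−κ|x|}. The derivative jump ψ'(0⁺) − ψ'(0⁻) = −(2mα/ℏ²)ψ(0) fixes κ = mα/ℏ² = 3.500.
Then E = −ℏ²κ²/(2m) = −mα²/(2ℏ²) = -6.125.

E = -6.13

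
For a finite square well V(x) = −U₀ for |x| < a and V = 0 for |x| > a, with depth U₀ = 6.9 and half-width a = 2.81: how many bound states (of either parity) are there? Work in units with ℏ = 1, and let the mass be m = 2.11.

The dimensionless depth is z₀ = a√(2mU₀)/ℏ = 2.81 × √(29.12) = 15.16.
A new bound state (alternating even/odd) appears each time z₀ passes a multiple of π/2, so N = ⌊2z₀/π⌋ + 1 = ⌊9.653⌋ + 1 = 10.

N = 10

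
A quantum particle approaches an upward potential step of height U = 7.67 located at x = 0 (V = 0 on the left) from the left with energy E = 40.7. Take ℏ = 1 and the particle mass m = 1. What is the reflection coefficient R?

R = 0.00272

The wavenumbers are k₁ = √(2mE)/ℏ = 9.022 on the left and k₂ = √(2m(E − U))/ℏ = 8.128 on the right.
Continuity of ψ and ψ′ at the step yields the reflection amplitude r = (k₁ − k₂)/(k₁ + k₂) = 0.05216; thus R = |r|² = 0.002720, T = 0.9973.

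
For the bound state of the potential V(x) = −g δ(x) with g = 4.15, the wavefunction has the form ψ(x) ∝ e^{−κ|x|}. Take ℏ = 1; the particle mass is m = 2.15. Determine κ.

κ = 8.92

Integrate −(ℏ²/2m)ψ'' − gδ(x)ψ = Eψ from −ε to +ε: the ψ'' term gives ψ'(0⁺) − ψ'(0⁻) and the δ term gives −(2mg/ℏ²)ψ(0).
With ψ ∝ e^{−κ|x|} this yields −2κ = −2mg/ℏ², so κ = mg/ℏ² = 8.923.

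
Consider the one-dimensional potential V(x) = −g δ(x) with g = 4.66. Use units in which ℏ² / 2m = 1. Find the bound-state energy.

E = -5.43

The bound state is ψ(x) = √κ e^{−κ|x|}. The derivative jump ψ'(0⁺) − ψ'(0⁻) = −(2mg/ℏ²)ψ(0) fixes κ = mg/ℏ² = 2.330.
Then E = −ℏ²κ²/(2m) = −mg²/(2ℏ²) = -5.429.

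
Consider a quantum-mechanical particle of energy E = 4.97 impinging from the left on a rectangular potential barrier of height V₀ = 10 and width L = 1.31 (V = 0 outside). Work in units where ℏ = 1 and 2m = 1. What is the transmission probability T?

T = 0.0112

E < V₀: inside the barrier ψ ∝ e^{±κx} with κ = √(2m(V₀ − E))/ℏ = 2.243.
κL = 2.938, sinh(κL) = 9.413.
Matching ψ, ψ′ at both faces gives T = [1 + V₀² sinh²(κL) / (4E(V₀ − E))]⁻¹ = 1/89.60 = 0.0112.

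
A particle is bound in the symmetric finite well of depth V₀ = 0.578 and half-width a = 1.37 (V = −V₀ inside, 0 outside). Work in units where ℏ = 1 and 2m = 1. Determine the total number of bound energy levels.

N = 1

The dimensionless depth is z₀ = a√(2mV₀)/ℏ = 1.37 × √(0.5780) = 1.042.
The even/odd transcendental equations gain one root per π/2 in z₀, giving N = 1 + ⌊2z₀/π⌋ = 1 + ⌊0.6631⌋ = 1.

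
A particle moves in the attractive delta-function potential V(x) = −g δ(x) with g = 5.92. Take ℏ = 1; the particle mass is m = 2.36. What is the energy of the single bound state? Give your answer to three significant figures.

For x ≠ 0 the bound state is ψ ∝ e^{−κ|x|}; integrating the TISE across the delta gives the cusp condition 2κ = 2mg/ℏ², so κ = 13.97.
Then E = −ℏ²κ²/(2m) = −mg²/(2ℏ²) = -41.35.

E = -41.4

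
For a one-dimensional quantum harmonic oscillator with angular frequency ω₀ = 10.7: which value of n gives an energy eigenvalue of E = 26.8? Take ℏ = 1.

n = 2

E_n = ℏω₀(n + ½) ⇒ n = E/(ℏω₀) − ½ = 26.8/10.7 − 0.5 = 2.005 → n = 2.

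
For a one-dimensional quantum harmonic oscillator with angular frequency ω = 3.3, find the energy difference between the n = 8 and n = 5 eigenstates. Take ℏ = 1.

ΔE = 9.90

E_n = ℏω(n + ½), so ΔE = (8 − 5) ℏω = 3 × 3.3 = 9.900.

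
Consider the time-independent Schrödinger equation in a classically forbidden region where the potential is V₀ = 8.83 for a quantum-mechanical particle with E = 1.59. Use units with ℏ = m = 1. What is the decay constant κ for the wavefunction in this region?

κ = 3.81

Since E < V₀ the TISE in this region is ψ'' = κ²ψ with κ = √(2m(V₀ − E))/ℏ.
κ = √(2 × 1 × 7.24) = 3.805.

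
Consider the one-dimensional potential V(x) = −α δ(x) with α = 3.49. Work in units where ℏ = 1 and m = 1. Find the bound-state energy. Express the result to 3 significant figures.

E = -6.09

The bound state is ψ(x) = √κ e^{−κ|x|}. The derivative jump ψ'(0⁺) − ψ'(0⁻) = −(2mα/ℏ²)ψ(0) fixes κ = mα/ℏ² = 3.490.
Then E = −ℏ²κ²/(2m) = −mα²/(2ℏ²) = -6.090.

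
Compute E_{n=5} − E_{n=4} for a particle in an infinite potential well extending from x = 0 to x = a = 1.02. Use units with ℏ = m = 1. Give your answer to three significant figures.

E_n = n²π²ℏ²/(2ma²), so ΔE = (5² − 4²) π²ℏ²/(2ma²).
ΔE = 9 × π² / (2 × 1 × 1.02²) = 42.69.

ΔE = 42.7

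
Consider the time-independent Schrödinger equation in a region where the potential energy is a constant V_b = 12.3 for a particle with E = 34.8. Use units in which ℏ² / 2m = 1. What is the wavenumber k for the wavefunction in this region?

With E > V_b the solution is oscillatory, ψ ∝ e^{±ikx} with k = √(2m(E − V_b))/ℏ.
k = √(2 × 0.5 × 22.5) = 4.743.

k = 4.74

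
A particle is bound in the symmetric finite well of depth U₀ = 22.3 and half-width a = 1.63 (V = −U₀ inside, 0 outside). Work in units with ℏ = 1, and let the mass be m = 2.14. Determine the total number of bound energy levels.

The dimensionless depth is z₀ = a√(2mU₀)/ℏ = 1.63 × √(95.44) = 15.92.
A new bound state (alternating even/odd) appears each time z₀ passes a multiple of π/2, so N = ⌊2z₀/π⌋ + 1 = ⌊10.14⌋ + 1 = 11.

N = 11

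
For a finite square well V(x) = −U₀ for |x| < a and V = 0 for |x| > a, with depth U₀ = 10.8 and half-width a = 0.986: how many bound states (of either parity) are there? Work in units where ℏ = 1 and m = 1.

N = 3

The dimensionless depth is z₀ = a√(2mU₀)/ℏ = 0.986 × √(21.60) = 4.583.
A new bound state (alternating even/odd) appears each time z₀ passes a multiple of π/2, so N = ⌊2z₀/π⌋ + 1 = ⌊2.917⌋ + 1 = 3.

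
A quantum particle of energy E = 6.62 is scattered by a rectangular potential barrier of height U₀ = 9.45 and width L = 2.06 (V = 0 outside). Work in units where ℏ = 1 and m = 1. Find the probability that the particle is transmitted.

T = 0.000186

Since E < U₀ the interior solution is evanescent with decay constant κ = √(2m(U₀ − E))/ℏ = 2.379.
κL = 4.901, sinh(κL) = 67.20.
Matching ψ, ψ′ at both faces gives T = [1 + U₀² sinh²(κL) / (4E(U₀ − E))]⁻¹ = 1/5383 = 0.000186.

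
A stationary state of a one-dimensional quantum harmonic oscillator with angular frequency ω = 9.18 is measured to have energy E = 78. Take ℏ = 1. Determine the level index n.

n = 8

Invert E_n = (n + ½)ℏω: n = E/ℏω − ½ = 7.997, so n = 8.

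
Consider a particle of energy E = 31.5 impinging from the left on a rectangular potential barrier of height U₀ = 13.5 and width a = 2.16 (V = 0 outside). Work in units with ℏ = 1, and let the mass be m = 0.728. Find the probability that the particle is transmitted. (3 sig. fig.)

T = 0.926

E > U₀: inside the barrier k₂ = √(2m(E − U₀))/ℏ = 5.119, k₂a = 11.06.
T = [1 + U₀² sin²(k₂a) / (4E(E − U₀))]⁻¹ = 1/1.080 = 0.926.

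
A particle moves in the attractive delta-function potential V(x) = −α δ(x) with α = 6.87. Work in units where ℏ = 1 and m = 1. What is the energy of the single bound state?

The bound state is ψ(x) = √κ e^{−κ|x|}. The derivative jump ψ'(0⁺) − ψ'(0⁻) = −(2mα/ℏ²)ψ(0) fixes κ = mα/ℏ² = 6.870.
Then E = −ℏ²κ²/(2m) = −mα²/(2ℏ²) = -23.60.

E = -23.6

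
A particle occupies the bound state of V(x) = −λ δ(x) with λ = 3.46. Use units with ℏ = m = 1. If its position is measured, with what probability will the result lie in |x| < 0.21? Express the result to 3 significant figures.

The normalised bound state is ψ = √κ e^{−κ|x|} with κ = mλ/ℏ² = 3.460.
P(|x| < d) = ∫_{−d}^{d} κ e^{−2κ|x|} dx = 1 − e^{−2κd} = 1 − e^{−1.453} = 0.7662.

P = 0.766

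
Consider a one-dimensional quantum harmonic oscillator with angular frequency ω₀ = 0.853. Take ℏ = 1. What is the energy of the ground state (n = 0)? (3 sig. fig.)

The oscillator eigenvalues are E_n = ℏω₀(n + ½), so E_0 = 0.853 × 0.5 = 0.4265.

E = 0.427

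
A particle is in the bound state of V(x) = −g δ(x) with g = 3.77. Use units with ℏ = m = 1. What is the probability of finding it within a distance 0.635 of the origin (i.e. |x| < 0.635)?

The normalised bound state is ψ = √κ e^{−κ|x|} with κ = mg/ℏ² = 3.770.
P(|x| < d) = ∫_{−d}^{d} κ e^{−2κ|x|} dx = 1 − e^{−2κd} = 1 − e^{−4.788} = 0.9917.

P = 0.992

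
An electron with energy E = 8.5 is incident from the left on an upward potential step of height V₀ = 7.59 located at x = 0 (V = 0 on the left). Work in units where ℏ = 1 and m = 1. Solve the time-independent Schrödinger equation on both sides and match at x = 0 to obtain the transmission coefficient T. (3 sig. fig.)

T = 0.743

On each side the TISE gives plane waves with k = √(2m(E − V))/ℏ: k₁ = √(2·1·8.5) = 4.123, k₂ = √(2·1·0.91) = 1.349.
Matching ψ and ψ′ at x = 0 gives r = (k₁ − k₂)/(k₁ + k₂), so R = r² = 0.2570 and T = 1 − R = 0.7430.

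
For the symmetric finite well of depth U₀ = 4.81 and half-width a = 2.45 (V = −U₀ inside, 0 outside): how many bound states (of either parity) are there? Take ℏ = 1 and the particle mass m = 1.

The dimensionless depth is z₀ = a√(2mU₀)/ℏ = 2.45 × √(9.620) = 7.599.
A new bound state (alternating even/odd) appears each time z₀ passes a multiple of π/2, so N = ⌊2z₀/π⌋ + 1 = ⌊4.838⌋ + 1 = 5.

N = 5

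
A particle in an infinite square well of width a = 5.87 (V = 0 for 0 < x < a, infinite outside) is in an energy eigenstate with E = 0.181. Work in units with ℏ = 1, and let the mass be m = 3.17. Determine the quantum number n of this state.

n = 2

For an infinite well E_n = n²π²ℏ²/(2ma²), so n = (a/πℏ)√(2mE).
n = (5.87/π) × √(2 × 3.17 × 0.181) = 2.002 → n = 2.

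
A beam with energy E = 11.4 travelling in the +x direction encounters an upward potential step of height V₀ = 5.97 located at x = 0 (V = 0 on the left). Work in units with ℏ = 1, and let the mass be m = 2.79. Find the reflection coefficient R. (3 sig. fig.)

The wavenumbers are k₁ = √(2mE)/ℏ = 7.976 on the left and k₂ = √(2m(E − V₀))/ℏ = 5.504 on the right.
Continuity of ψ and ψ′ at the step yields the reflection amplitude r = (k₁ − k₂)/(k₁ + k₂) = 0.1833; thus R = |r|² = 0.03361, T = 0.9664.

R = 0.0336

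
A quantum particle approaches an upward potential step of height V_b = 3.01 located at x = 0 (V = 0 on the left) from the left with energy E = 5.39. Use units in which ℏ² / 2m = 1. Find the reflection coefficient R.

On each side the TISE gives plane waves with k = √(2m(E − V))/ℏ: k₁ = √(2·½·5.39) = 2.322, k₂ = √(2·½·2.38) = 1.543.
Continuity of ψ and ψ′ at the step yields the reflection amplitude r = (k₁ − k₂)/(k₁ + k₂) = 0.2016; thus R = |r|² = 0.04063, T = 0.9594.

R = 0.0406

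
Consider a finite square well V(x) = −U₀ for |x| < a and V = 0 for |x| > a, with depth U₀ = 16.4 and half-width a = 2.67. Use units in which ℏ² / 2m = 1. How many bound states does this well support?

Define the well-strength parameter z₀ = (a/ℏ)√(2mU₀) = 2.67 × √(2·0.5·16.4) = 10.81.
A new bound state (alternating even/odd) appears each time z₀ passes a multiple of π/2, so N = ⌊2z₀/π⌋ + 1 = ⌊6.884⌋ + 1 = 7.

N = 7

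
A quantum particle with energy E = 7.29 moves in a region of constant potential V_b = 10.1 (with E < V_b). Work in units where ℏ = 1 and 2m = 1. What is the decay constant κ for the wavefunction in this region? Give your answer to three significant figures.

Since E < V_b the TISE in this region is ψ'' = κ²ψ with κ = √(2m(V_b − E))/ℏ.
κ = √(2 × 0.5 × 2.81) = 1.676.

κ = 1.68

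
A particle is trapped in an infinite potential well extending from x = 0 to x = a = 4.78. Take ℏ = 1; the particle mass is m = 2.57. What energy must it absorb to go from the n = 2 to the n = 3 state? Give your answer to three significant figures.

E_n = n²π²ℏ²/(2ma²), so ΔE = (3² − 2²) π²ℏ²/(2ma²).
ΔE = 5 × π² / (2 × 2.57 × 4.78²) = 0.4202.

ΔE = 0.420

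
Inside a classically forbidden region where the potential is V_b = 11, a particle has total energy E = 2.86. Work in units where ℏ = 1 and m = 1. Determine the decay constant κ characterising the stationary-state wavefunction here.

Since E < V_b the TISE in this region is ψ'' = κ²ψ with κ = √(2m(V_b − E))/ℏ.
κ = √(2 × 1 × 8.14) = 4.035.

κ = 4.03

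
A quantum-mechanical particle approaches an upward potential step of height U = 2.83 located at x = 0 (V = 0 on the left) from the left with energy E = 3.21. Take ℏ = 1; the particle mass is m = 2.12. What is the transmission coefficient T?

On each side the TISE gives plane waves with k = √(2m(E − V))/ℏ: k₁ = √(2·2.12·3.21) = 3.689, k₂ = √(2·2.12·0.38) = 1.269.
Matching ψ and ψ′ at x = 0 gives r = (k₁ − k₂)/(k₁ + k₂), so R = r² = 0.2382 and T = 1 − R = 0.7618.

T = 0.762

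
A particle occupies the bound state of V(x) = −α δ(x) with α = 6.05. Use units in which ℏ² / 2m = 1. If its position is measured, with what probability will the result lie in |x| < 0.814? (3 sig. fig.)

P = 0.993

The normalised bound state is ψ = √κ e^{−κ|x|} with κ = mα/ℏ² = 3.025.
P(|x| < d) = ∫_{−d}^{d} κ e^{−2κ|x|} dx = 1 − e^{−2κd} = 1 − e^{−4.925} = 0.9927.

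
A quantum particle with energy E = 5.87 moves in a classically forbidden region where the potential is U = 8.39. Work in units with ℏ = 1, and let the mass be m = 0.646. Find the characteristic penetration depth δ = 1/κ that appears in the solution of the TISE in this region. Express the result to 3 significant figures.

Since E < U the TISE in this region is ψ'' = κ²ψ with κ = √(2m(U − E))/ℏ.
κ = √(2 × 0.646 × 2.52) = 1.804. The penetration depth is δ = 1/κ = 0.554.

δ = 0.554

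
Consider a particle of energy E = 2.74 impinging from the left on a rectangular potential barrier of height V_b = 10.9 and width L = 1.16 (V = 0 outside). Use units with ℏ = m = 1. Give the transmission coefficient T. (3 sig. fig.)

T = 0.000256

E < V_b: inside the barrier ψ ∝ e^{±κx} with κ = √(2m(V_b − E))/ℏ = 4.040.
κL = 4.686, sinh(κL) = 54.21.
Matching ψ, ψ′ at both faces gives T = [1 + V_b² sinh²(κL) / (4E(V_b − E))]⁻¹ = 1/3906 = 0.000256.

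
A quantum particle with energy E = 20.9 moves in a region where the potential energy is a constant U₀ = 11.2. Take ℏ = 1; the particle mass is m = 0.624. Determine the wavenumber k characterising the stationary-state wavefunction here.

With E > U₀ the solution is oscillatory, ψ ∝ e^{±ikx} with k = √(2m(E − U₀))/ℏ.
k = √(2 × 0.624 × 9.7) = 3.479.

k = 3.48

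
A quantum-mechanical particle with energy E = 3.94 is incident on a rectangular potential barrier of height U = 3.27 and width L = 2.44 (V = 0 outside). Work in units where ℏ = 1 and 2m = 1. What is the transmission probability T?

T = 0.544

Above the barrier the interior wavenumber is k₂ = √(2m(E − U))/ℏ = 0.8185, giving phase k₂L = 1.997.
T = [1 + U² sin²(k₂L) / (4E(E − U))]⁻¹ = 1/1.839 = 0.544.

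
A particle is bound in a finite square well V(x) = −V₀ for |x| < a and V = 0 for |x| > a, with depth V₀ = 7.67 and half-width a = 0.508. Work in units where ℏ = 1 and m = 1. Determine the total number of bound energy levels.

N = 2

The dimensionless depth is z₀ = a√(2mV₀)/ℏ = 0.508 × √(15.34) = 1.990.
A new bound state (alternating even/odd) appears each time z₀ passes a multiple of π/2, so N = ⌊2z₀/π⌋ + 1 = ⌊1.267⌋ + 1 = 2.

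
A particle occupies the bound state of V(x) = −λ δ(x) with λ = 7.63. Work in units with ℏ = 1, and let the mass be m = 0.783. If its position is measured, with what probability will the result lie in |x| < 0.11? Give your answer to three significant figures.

P = 0.731

The normalised bound state is ψ = √κ e^{−κ|x|} with κ = mλ/ℏ² = 5.974.
P(|x| < d) = ∫_{−d}^{d} κ e^{−2κ|x|} dx = 1 − e^{−2κd} = 1 − e^{−1.314} = 0.7313.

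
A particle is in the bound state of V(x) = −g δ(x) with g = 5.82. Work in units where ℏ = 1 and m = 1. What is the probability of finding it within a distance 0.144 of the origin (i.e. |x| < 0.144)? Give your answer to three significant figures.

The normalised bound state is ψ = √κ e^{−κ|x|} with κ = mg/ℏ² = 5.820.
P(|x| < d) = ∫_{−d}^{d} κ e^{−2κ|x|} dx = 1 − e^{−2κd} = 1 − e^{−1.676} = 0.8129.

P = 0.813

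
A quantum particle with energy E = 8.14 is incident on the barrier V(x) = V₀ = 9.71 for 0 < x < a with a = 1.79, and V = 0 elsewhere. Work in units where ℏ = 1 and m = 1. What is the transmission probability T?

T = 0.00381

E < V₀: inside the barrier ψ ∝ e^{±κx} with κ = √(2m(V₀ − E))/ℏ = 1.772.
κa = 3.172, sinh(κa) = 11.91.
The exact tunnelling result is T⁻¹ = 1 + V₀² sinh²(κa) / [4E(V₀ − E)] = 262.4, so T = 0.00381.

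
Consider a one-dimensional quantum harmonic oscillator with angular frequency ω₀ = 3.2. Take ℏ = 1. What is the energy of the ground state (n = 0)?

E = 1.60

The oscillator eigenvalues are E_n = ℏω₀(n + ½), so E_0 = 3.2 × 0.5 = 1.600.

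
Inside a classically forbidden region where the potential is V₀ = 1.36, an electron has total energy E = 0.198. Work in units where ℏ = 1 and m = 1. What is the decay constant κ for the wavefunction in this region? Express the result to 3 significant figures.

Since E < V₀ the TISE in this region is ψ'' = κ²ψ with κ = √(2m(V₀ − E))/ℏ.
κ = √(2 × 1 × 1.162) = 1.524.

κ = 1.52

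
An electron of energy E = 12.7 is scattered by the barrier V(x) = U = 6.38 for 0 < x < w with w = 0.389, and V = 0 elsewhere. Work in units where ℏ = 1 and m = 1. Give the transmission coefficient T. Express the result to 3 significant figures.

T = 0.891

Above the barrier the interior wavenumber is k₂ = √(2m(E − U))/ℏ = 3.555, giving phase k₂w = 1.383.
T = [1 + U² sin²(k₂w) / (4E(E − U))]⁻¹ = 1/1.122 = 0.891.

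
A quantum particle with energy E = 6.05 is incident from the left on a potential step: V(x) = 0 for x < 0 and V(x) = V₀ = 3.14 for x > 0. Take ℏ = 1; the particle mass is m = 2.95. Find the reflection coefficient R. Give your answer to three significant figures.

R = 0.0327

The wavenumbers are k₁ = √(2mE)/ℏ = 5.975 on the left and k₂ = √(2m(E − V₀))/ℏ = 4.144 on the right.
Continuity of ψ and ψ′ at the step yields the reflection amplitude r = (k₁ − k₂)/(k₁ + k₂) = 0.1810; thus R = |r|² = 0.03275, T = 0.9673.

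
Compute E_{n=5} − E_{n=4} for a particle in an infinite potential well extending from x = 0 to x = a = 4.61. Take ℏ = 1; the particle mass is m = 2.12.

E_n = n²π²ℏ²/(2ma²), so ΔE = (5² − 4²) π²ℏ²/(2ma²).
ΔE = 9 × π² / (2 × 2.12 × 4.61²) = 0.9858.

ΔE = 0.986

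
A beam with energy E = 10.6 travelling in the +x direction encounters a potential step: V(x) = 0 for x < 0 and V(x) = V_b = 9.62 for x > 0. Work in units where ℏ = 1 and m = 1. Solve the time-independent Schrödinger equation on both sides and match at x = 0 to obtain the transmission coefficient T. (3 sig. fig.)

T = 0.715

The wavenumbers are k₁ = √(2mE)/ℏ = 4.604 on the left and k₂ = √(2m(E − V_b))/ℏ = 1.400 on the right.
Matching ψ and ψ′ at x = 0 gives r = (k₁ − k₂)/(k₁ + k₂), so R = r² = 0.2848 and T = 1 − R = 0.7152.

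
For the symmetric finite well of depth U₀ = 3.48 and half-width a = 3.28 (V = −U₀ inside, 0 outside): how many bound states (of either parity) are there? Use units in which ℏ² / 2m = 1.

The dimensionless depth is z₀ = a√(2mU₀)/ℏ = 3.28 × √(3.480) = 6.119.
The even/odd transcendental equations gain one root per π/2 in z₀, giving N = 1 + ⌊2z₀/π⌋ = 1 + ⌊3.895⌋ = 4.

N = 4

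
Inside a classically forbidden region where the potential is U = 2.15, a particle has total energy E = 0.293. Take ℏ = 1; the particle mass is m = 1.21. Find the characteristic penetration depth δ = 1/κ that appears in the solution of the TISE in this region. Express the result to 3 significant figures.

Since E < U the TISE in this region is ψ'' = κ²ψ with κ = √(2m(U − E))/ℏ.
κ = √(2 × 1.21 × 1.857) = 2.120. The penetration depth is δ = 1/κ = 0.472.

δ = 0.472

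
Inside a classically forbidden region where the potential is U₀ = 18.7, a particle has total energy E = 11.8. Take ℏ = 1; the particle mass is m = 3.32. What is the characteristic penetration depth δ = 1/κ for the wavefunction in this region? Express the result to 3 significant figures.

δ = 0.148

Since E < U₀ the TISE in this region is ψ'' = κ²ψ with κ = √(2m(U₀ − E))/ℏ.
κ = √(2 × 3.32 × 6.9) = 6.769. The penetration depth is δ = 1/κ = 0.148.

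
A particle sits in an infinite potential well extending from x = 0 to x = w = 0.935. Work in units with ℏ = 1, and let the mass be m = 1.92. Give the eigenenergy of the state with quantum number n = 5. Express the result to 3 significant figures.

The infinite-well eigenfunctions ψ_n = √(2/w) sin(nπx/w) vanish at both walls, giving E_n = n²π²ℏ²/(2mw²).
E_5 = 5² × π² / (2 × 1.92 × 0.935²) = 73.50.

E = 73.5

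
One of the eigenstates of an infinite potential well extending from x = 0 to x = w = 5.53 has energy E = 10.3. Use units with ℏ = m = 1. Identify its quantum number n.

For an infinite well E_n = n²π²ℏ²/(2mw²), so n = (w/πℏ)√(2mE).
n = (5.53/π) × √(2 × 1 × 10.3) = 7.989 → n = 8.

n = 8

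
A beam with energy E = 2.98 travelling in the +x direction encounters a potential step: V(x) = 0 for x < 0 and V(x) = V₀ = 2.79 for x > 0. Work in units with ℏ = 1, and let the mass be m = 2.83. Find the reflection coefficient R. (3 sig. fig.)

R = 0.356

On each side the TISE gives plane waves with k = √(2m(E − V))/ℏ: k₁ = √(2·2.83·2.98) = 4.107, k₂ = √(2·2.83·0.19) = 1.037.
Continuity of ψ and ψ′ at the step yields the reflection amplitude r = (k₁ − k₂)/(k₁ + k₂) = 0.5968; thus R = |r|² = 0.3562, T = 0.6438.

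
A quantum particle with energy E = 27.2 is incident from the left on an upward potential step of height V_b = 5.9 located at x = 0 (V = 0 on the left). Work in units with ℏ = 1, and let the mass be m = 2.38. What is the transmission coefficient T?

On each side the TISE gives plane waves with k = √(2m(E − V))/ℏ: k₁ = √(2·2.38·27.2) = 11.38, k₂ = √(2·2.38·21.3) = 10.07.
Matching ψ and ψ′ at x = 0 gives r = (k₁ − k₂)/(k₁ + k₂), so R = r² = 0.003727 and T = 1 − R = 0.9963.

T = 0.996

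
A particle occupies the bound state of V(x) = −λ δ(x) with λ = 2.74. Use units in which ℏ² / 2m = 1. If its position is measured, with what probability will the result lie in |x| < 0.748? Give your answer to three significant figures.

P = 0.871

The normalised bound state is ψ = √κ e^{−κ|x|} with κ = mλ/ℏ² = 1.370.
P(|x| < d) = ∫_{−d}^{d} κ e^{−2κ|x|} dx = 1 − e^{−2κd} = 1 − e^{−2.050} = 0.8712.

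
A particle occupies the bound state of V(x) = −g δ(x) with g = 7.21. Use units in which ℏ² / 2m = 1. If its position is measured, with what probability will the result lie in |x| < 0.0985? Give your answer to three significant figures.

P = 0.508

The normalised bound state is ψ = √κ e^{−κ|x|} with κ = mg/ℏ² = 3.605.
P(|x| < d) = ∫_{−d}^{d} κ e^{−2κ|x|} dx = 1 − e^{−2κd} = 1 − e^{−0.7102} = 0.5084.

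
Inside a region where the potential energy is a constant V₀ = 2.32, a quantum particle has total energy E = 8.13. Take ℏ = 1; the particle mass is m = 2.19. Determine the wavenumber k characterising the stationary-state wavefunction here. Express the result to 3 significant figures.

With E > V₀ the solution is oscillatory, ψ ∝ e^{±ikx} with k = √(2m(E − V₀))/ℏ.
k = √(2 × 2.19 × 5.81) = 5.045.

k = 5.04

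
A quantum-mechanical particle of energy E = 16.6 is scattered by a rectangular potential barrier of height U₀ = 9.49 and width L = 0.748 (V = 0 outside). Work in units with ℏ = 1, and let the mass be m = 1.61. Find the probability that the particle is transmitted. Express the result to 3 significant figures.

E > U₀: inside the barrier k₂ = √(2m(E − U₀))/ℏ = 4.785, k₂L = 3.579.
T = [1 + U₀² sin²(k₂L) / (4E(E − U₀))]⁻¹ = 1/1.034 = 0.967.

T = 0.967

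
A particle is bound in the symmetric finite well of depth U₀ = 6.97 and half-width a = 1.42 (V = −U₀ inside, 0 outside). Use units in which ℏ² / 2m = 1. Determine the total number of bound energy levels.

N = 3

The dimensionless depth is z₀ = a√(2mU₀)/ℏ = 1.42 × √(6.970) = 3.749.
The even/odd transcendental equations gain one root per π/2 in z₀, giving N = 1 + ⌊2z₀/π⌋ = 1 + ⌊2.387⌋ = 3.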